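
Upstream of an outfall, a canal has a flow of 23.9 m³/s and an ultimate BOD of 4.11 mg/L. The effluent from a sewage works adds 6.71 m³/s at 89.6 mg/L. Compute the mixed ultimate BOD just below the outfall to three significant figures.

22.9 mg/L

Flow-weighted mixing: C = (Q_r C_r + Q_w C_w)/(Q_r + Q_w)
= (23.9×4.11 + 6.71×89.6)/(23.9 + 6.71) = 699.4/30.61 = 22.85 mg/L.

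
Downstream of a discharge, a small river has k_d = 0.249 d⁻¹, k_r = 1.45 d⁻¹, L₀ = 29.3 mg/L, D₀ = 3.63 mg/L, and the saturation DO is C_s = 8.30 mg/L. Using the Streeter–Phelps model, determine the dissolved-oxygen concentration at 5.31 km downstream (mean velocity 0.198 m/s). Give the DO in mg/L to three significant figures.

Travel time t = x/v = 5.31 km / (0.198 m/s) = 5310 m / 0.198 m/s = 26820 s = 0.3104 d.
k_d L₀/(k_r−k_d) = 0.249×29.3/(1.45−0.249) = 7.296/1.201 = 6.075 mg/L.
e^(−k_d t) = e^(−0.249×0.3104) = 0.9256; e^(−k_r t) = e^(−1.45×0.3104) = 0.6376.
D = 6.075 × (0.9256 − 0.6376) + 3.63 × 0.6376 = 1.750 + 2.314 = 4.064 mg/L.
DO = C_s − D = 8.30 − 4.064 = 4.236 mg/L.

DO ≈ 4.24 mg/L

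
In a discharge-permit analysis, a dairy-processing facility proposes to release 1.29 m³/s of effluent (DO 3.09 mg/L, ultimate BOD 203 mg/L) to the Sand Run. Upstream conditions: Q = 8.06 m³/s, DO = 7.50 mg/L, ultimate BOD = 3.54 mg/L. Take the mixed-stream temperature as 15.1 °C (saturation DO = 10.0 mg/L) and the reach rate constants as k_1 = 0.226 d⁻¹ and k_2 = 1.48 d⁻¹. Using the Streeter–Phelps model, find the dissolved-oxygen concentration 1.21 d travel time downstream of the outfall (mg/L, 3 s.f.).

Mixed DO = (8.06×7.50 + 1.29×3.09)/(8.06+1.29) = 64.44/9.350 = 6.892 mg/L.
Mixed L₀ = (8.06×3.54 + 1.29×203)/(9.350) = 290.4/9.350 = 31.06 mg/L.
Initial deficit D₀ = C_s − DO₀ = 10.0 − 6.892 = 3.108 mg/L.
D(1.21) = [0.226×31.06/(1.48−0.226)](e^(−0.226×1.21) − e^(−1.48×1.21)) + 3.108 e^(−1.48×1.21)
= 5.598 × (0.7607 − 0.1668) + 3.108 × 0.1668 = 3.843 mg/L.
DO = 10.0 − 3.843 = 6.157 mg/L.

DO ≈ 6.16 mg/L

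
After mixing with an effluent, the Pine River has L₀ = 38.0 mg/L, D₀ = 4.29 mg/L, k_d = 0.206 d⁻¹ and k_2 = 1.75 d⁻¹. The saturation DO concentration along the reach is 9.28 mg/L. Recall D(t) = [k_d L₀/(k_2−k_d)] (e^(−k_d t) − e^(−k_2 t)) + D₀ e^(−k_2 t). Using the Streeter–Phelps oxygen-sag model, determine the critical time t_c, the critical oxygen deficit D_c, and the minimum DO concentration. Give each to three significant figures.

With k_2/k_d = 8.495 and 1 − D₀(k_2−k_d)/(k_d L₀) = 0.1538,
t_c = ln(8.495 × 0.1538) / (1.75 − 0.206) = ln(1.307) / 1.544 = 0.2676/1.544 = 0.1733 d.
D_c = (k_d/k_2) L₀ e^(−k_d t_c) = (0.206/1.75) × 38.0 × e^(−0.206×0.1733) = 0.1177 × 38.0 × 0.9649 = 4.316 mg/L.
Minimum DO = C_s − D_c = 9.28 − 4.316 = 4.964 mg/L.

t_c ≈ 0.173 d; D_c ≈ 4.32 mg/L; min DO ≈ 4.96 mg/L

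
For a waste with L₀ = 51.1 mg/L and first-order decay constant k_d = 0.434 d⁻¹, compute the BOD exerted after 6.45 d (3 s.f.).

y ≈ 48.0 mg/L

y_t = L₀(1 − e^(−k_d t)) = 51.1 × (1 − e^(−0.434×6.45))
= 51.1 × (1 − 0.06085) = 51.1 × 0.9391 = 47.99 mg/L.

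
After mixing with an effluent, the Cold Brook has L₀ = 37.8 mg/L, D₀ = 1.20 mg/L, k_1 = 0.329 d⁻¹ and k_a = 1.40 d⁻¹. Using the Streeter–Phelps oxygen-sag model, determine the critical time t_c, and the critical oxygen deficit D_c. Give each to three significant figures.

At the critical point dD/dt = 0, so k_1 L₀ e^(−k_1 t) = k_a D. Substituting D(t) from the Streeter–Phelps equation and solving for t gives
t_c = ln[(k_a/k_1)(1 − D₀(k_a−k_1)/(k_1 L₀))] / (k_a−k_1).
Here k_a−k_1 = 1.071 d⁻¹ and 1 − D₀(k_a−k_1)/(k_1 L₀) = 1 − 1.20×1.071/(0.329×37.8) = 0.8967, so
t_c = ln(4.255 × 0.8967) / 1.071 = 1.339 / 1.071 = 1.250 d.
L(t_c) = L₀ e^(−k_1 t_c) = 37.8 × 0.6628 = 25.05 mg/L, and at the critical point k_a D_c = k_1 L, so D_c = (0.329/1.40) × 25.05 = 5.887 mg/L.

t_c ≈ 1.25 d; D_c ≈ 5.89 mg/L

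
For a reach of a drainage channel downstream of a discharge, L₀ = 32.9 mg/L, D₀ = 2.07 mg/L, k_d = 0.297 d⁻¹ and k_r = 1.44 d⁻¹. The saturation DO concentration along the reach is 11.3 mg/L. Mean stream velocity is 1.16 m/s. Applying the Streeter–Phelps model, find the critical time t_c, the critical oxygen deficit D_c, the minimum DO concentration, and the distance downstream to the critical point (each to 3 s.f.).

At the critical point dD/dt = 0, so k_d L₀ e^(−k_d t) = k_r D. Substituting D(t) from the Streeter–Phelps equation and solving for t gives
t_c = ln[(k_r/k_d)(1 − D₀(k_r−k_d)/(k_d L₀))] / (k_r−k_d).
Here k_r−k_d = 1.143 d⁻¹ and 1 − D₀(k_r−k_d)/(k_d L₀) = 1 − 2.07×1.143/(0.297×32.9) = 0.7579, so
t_c = ln(4.848 × 0.7579) / 1.143 = 1.301 / 1.143 = 1.139 d.
D_c = (k_d/k_r) L₀ e^(−k_d t_c) = (0.297/1.44) × 32.9 × e^(−0.297×1.139) = 0.2062 × 32.9 × 0.7131 = 4.839 mg/L.
Minimum DO = C_s − D_c = 11.3 − 4.839 = 6.461 mg/L.
x_c = v t_c = 1.16 m/s × 1.139 d × 86400 s/d = 114100 m ≈ 114 km.

t_c ≈ 1.14 d; D_c ≈ 4.84 mg/L; min DO ≈ 6.46 mg/L; x_c ≈ 114 km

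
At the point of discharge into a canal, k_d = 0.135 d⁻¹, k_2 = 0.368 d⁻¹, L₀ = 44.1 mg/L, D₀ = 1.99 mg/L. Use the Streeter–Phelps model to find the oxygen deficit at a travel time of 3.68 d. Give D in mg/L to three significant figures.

D ≈ 9.47 mg/L

k_d L₀/(k_2−k_d) = 0.135×44.1/(0.368−0.135) = 5.954/0.2330 = 25.55 mg/L.
e^(−k_d t) = e^(−0.135×3.680) = 0.6085; e^(−k_2 t) = e^(−0.368×3.680) = 0.2581.
D = 25.55 × (0.6085 − 0.2581) + 1.99 × 0.2581 = 8.951 + 0.5137 = 9.465 mg/L.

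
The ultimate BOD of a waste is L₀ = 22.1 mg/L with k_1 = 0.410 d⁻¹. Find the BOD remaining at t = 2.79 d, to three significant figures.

L_t = L₀ e^(−k_1 t) = 22.1 × e^(−0.410×2.79) = 22.1 × 0.3186 = 7.040 mg/L.

L ≈ 7.04 mg/L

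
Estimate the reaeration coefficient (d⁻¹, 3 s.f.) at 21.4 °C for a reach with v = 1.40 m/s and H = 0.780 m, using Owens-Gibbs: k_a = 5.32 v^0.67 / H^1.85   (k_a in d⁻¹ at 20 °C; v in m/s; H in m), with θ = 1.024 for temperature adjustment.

k_a ≈ 10.9 d⁻¹

k_a(20) = 5.32 × 1.40^0.67 / 0.780^1.85 = 5.32 × 1.253 / 0.6315 = 10.55 d⁻¹.
k_a(21.4) = 10.55 × 1.024^(21.4−20) = 10.55 × 1.034 = 10.91 d⁻¹.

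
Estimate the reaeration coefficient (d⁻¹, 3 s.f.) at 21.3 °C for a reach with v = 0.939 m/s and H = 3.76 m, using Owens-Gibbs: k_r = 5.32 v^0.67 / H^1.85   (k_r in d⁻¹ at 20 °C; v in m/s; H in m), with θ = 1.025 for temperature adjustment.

k_r ≈ 0.454 d⁻¹

k_r(20) = 5.32 × 0.939^0.67 / 3.76^1.85 = 5.32 × 0.9587 / 11.59 = 0.4400 d⁻¹.
k_r(21.3) = 0.4400 × 1.025^(21.3−20) = 0.4400 × 1.033 = 0.4544 d⁻¹.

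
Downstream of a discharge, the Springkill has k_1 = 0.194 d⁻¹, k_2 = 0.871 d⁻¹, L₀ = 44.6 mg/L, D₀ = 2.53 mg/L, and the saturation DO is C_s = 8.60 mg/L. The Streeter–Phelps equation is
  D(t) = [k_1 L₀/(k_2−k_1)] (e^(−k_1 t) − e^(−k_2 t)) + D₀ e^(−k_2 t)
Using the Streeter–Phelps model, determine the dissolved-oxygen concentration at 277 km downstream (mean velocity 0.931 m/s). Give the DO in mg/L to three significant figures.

DO ≈ 2.56 mg/L

Travel time t = x/v = 277 km / (0.931 m/s) = 277000 m / 0.931 m/s = 297500 s = 3.444 d.
k_1 L₀/(k_2−k_1) = 0.194×44.6/(0.871−0.194) = 8.652/0.6770 = 12.78 mg/L.
e^(−k_1 t) = e^(−0.194×3.444) = 0.5127; e^(−k_2 t) = e^(−0.871×3.444) = 0.04982.
D = 12.78 × (0.5127 − 0.04982) + 2.53 × 0.04982 = 5.916 + 0.1260 = 6.042 mg/L.
DO = C_s − D = 8.60 − 6.042 = 2.558 mg/L.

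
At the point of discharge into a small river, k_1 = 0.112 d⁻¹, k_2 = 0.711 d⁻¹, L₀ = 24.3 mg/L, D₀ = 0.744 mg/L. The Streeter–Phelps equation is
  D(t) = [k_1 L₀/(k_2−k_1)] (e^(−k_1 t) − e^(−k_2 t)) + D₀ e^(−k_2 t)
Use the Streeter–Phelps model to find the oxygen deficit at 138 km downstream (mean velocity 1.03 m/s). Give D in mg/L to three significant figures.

D ≈ 2.56 mg/L

Travel time t = x/v = 138 km / (1.03 m/s) = 138000 m / 1.03 m/s = 134000 s = 1.551 d.
k_1 L₀/(k_2−k_1) = 0.112×24.3/(0.711−0.112) = 2.722/0.5990 = 4.544 mg/L.
e^(−k_1 t) = e^(−0.112×1.551) = 0.8406; e^(−k_2 t) = e^(−0.711×1.551) = 0.3320.
D = 4.544 × (0.8406 − 0.3320) + 0.744 × 0.3320 = 2.311 + 0.2470 = 2.558 mg/L.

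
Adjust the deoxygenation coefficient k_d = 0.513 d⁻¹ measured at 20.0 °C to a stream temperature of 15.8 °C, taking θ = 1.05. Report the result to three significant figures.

k_d(T₂) = k_d(T₁) · θ^(T₂−T₁) = 0.513 × 1.05^(15.8−20.0)
= 0.513 × 1.05^-4.20 = 0.513 × 0.8147 = 0.4179 d⁻¹.

k_d ≈ 0.418 d⁻¹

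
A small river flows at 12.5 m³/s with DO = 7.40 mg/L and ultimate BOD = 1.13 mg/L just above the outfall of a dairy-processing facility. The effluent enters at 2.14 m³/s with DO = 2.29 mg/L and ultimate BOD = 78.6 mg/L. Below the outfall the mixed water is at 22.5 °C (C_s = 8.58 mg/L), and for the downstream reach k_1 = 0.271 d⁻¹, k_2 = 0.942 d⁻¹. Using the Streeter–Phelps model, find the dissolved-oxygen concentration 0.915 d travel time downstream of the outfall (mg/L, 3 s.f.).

Mixed DO = (12.5×7.40 + 2.14×2.29)/(12.5+2.14) = 97.40/14.64 = 6.653 mg/L.
Mixed L₀ = (12.5×1.13 + 2.14×78.6)/(14.64) = 182.3/14.64 = 12.45 mg/L.
Initial deficit D₀ = C_s − DO₀ = 8.58 − 6.653 = 1.927 mg/L.
D(0.915) = [0.271×12.45/(0.942−0.271)](e^(−0.271×0.915) − e^(−0.942×0.915)) + 1.927 e^(−0.942×0.915)
= 5.030 × (0.7804 − 0.4223) + 1.927 × 0.4223 = 2.615 mg/L.
DO = 8.58 − 2.615 = 5.965 mg/L.

DO ≈ 5.97 mg/L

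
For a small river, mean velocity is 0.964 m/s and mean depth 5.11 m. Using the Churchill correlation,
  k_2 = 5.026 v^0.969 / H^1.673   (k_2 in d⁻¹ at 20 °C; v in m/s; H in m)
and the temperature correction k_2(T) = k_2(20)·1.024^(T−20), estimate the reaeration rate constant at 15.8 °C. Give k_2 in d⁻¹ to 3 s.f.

k_2(20) = 5.026 × 0.964^0.969 / 5.11^1.673 = 5.026 × 0.9651 / 15.32 = 0.3167 d⁻¹.
k_2(15.8) = 0.3167 × 1.024^(15.8−20) = 0.3167 × 0.9052 = 0.2866 d⁻¹.

k_2 ≈ 0.287 d⁻¹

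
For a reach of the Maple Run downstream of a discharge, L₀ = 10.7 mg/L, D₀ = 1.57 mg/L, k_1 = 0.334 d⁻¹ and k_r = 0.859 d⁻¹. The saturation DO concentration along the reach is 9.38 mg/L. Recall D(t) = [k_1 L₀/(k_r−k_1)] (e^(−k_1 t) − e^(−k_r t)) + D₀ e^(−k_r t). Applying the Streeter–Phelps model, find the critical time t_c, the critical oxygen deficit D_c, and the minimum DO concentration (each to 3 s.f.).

With k_r/k_1 = 2.572 and 1 − D₀(k_r−k_1)/(k_1 L₀) = 0.7694,
t_c = ln(2.572 × 0.7694) / (0.859 − 0.334) = ln(1.979) / 0.5250 = 0.6824/0.5250 = 1.300 d.
D_c = (k_1/k_r) L₀ e^(−k_1 t_c) = (0.334/0.859) × 10.7 × e^(−0.334×1.300) = 0.3888 × 10.7 × 0.6478 = 2.695 mg/L.
Minimum DO = C_s − D_c = 9.38 − 2.695 = 6.685 mg/L.

t_c ≈ 1.30 d; D_c ≈ 2.70 mg/L; min DO ≈ 6.68 mg/L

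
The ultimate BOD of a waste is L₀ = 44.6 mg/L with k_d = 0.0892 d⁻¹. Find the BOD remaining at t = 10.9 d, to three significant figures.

L_t = L₀ e^(−k_d t) = 44.6 × e^(−0.0892×10.9) = 44.6 × 0.3782 = 16.87 mg/L.

L ≈ 16.9 mg/L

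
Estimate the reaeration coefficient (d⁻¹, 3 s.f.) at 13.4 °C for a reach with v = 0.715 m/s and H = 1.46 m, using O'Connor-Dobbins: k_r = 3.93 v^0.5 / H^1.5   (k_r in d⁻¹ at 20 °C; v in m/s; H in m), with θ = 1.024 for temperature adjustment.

k_r(20) = 3.93 × 0.715^0.5 / 1.46^1.5 = 3.93 × 0.8456 / 1.764 = 1.884 d⁻¹.
k_r(13.4) = 1.884 × 1.024^(13.4−20) = 1.884 × 0.8551 = 1.611 d⁻¹.

k_r ≈ 1.61 d⁻¹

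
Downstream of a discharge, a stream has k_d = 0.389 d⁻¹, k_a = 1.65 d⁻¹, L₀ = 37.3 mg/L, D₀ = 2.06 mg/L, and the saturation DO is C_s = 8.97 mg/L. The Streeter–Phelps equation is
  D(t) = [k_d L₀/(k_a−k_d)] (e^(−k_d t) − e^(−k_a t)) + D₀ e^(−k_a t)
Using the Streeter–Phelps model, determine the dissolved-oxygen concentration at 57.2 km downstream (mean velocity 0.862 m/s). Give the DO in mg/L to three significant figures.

Travel time t = x/v = 57.2 km / (0.862 m/s) = 57200 m / 0.862 m/s = 66360 s = 0.7680 d.
k_d L₀/(k_a−k_d) = 0.389×37.3/(1.65−0.389) = 14.51/1.261 = 11.51 mg/L.
e^(−k_d t) = e^(−0.389×0.7680) = 0.7417; e^(−k_a t) = e^(−1.65×0.7680) = 0.2816.
D = 11.51 × (0.7417 − 0.2816) + 2.06 × 0.2816 = 5.294 + 0.5801 = 5.875 mg/L.
DO = C_s − D = 8.97 − 5.875 = 3.095 mg/L.

DO ≈ 3.10 mg/L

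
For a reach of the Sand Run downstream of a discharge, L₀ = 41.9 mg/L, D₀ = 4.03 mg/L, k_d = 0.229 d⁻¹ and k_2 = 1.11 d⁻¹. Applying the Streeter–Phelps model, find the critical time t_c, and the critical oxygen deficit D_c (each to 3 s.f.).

t_c ≈ 1.27 d; D_c ≈ 6.47 mg/L

With k_2/k_d = 4.847 and 1 − D₀(k_2−k_d)/(k_d L₀) = 0.6300,
t_c = ln(4.847 × 0.6300) / (1.11 − 0.229) = ln(3.054) / 0.8810 = 1.116/0.8810 = 1.267 d.
L(t_c) = L₀ e^(−k_d t_c) = 41.9 × 0.7481 = 31.35 mg/L, and at the critical point k_2 D_c = k_d L, so D_c = (0.229/1.11) × 31.35 = 6.467 mg/L.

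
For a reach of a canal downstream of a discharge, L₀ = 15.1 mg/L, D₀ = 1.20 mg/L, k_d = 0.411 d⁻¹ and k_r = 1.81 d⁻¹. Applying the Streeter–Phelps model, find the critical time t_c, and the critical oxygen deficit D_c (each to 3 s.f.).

t_c ≈ 0.834 d; D_c ≈ 2.43 mg/L

t_c = [1/(k_r−k_d)] ln[(k_r/k_d)(1 − D₀(k_r−k_d)/(k_d L₀))]
= [1/(1.81−0.411)] ln[(1.81/0.411)(1 − 1.20×1.399/(0.411×15.1))]
= (1/1.399) ln[4.404 × 0.7295] = 0.7148 × ln(3.213) = 0.7148 × 1.167 = 0.8342 d.
D_c = (k_d/k_r) L₀ e^(−k_d t_c) = (0.411/1.81) × 15.1 × e^(−0.411×0.8342) = 0.2271 × 15.1 × 0.7097 = 2.434 mg/L.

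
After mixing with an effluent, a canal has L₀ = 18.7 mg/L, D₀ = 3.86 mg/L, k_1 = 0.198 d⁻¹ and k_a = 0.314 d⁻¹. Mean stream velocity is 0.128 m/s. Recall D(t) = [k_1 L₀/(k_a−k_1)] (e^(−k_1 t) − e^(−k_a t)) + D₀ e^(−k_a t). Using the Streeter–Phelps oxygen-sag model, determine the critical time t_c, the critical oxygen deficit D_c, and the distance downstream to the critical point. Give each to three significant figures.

At the critical point dD/dt = 0, so k_1 L₀ e^(−k_1 t) = k_a D. Substituting D(t) from the Streeter–Phelps equation and solving for t gives
t_c = ln[(k_a/k_1)(1 − D₀(k_a−k_1)/(k_1 L₀))] / (k_a−k_1).
Here k_a−k_1 = 0.1160 d⁻¹ and 1 − D₀(k_a−k_1)/(k_1 L₀) = 1 − 3.86×0.1160/(0.198×18.7) = 0.8791, so
t_c = ln(1.586 × 0.8791) / 0.1160 = 0.3322 / 0.1160 = 2.864 d.
D_c = (k_1/k_a) L₀ e^(−k_1 t_c) = (0.198/0.314) × 18.7 × e^(−0.198×2.864) = 0.6306 × 18.7 × 0.5672 = 6.688 mg/L.
x_c = v t_c = 0.128 m/s × 2.864 d × 86400 s/d = 31670 m ≈ 31.7 km.

t_c ≈ 2.86 d; D_c ≈ 6.69 mg/L; x_c ≈ 31.7 km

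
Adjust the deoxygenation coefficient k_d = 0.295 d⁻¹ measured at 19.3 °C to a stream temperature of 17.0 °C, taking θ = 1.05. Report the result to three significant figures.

k_d(T₂) = k_d(T₁) · θ^(T₂−T₁) = 0.295 × 1.05^(17.0−19.3)
= 0.295 × 1.05^-2.30 = 0.295 × 0.8938 = 0.2637 d⁻¹.

k_d ≈ 0.264 d⁻¹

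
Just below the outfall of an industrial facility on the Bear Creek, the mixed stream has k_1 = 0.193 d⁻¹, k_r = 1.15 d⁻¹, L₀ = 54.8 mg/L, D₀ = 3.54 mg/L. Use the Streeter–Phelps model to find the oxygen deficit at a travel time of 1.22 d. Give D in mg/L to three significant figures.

D ≈ 6.89 mg/L

k_1 L₀/(k_r−k_1) = 0.193×54.8/(1.15−0.193) = 10.58/0.9570 = 11.05 mg/L.
e^(−k_1 t) = e^(−0.193×1.220) = 0.7902; e^(−k_r t) = e^(−1.15×1.220) = 0.2459.
D = 11.05 × (0.7902 − 0.2459) + 3.54 × 0.2459 = 6.016 + 0.8703 = 6.886 mg/L.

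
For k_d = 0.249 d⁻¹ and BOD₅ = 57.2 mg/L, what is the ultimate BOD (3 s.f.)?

L₀ ≈ 80.3 mg/L

BOD₅ = L₀(1 − e^(−5k_d)) ⇒ L₀ = BOD₅ / (1 − e^(−5×0.249))
= 57.2 / (1 − 0.2879) = 57.2 / 0.7121 = 80.33 mg/L.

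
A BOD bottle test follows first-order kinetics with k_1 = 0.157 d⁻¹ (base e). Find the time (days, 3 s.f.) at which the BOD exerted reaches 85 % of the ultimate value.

y/L₀ = 1 − e^(−k_1 t) = 0.85 ⇒ e^(−k_1 t) = 0.150
t = −ln(0.150) / 0.157 = 1.897 / 0.157 = 12.08 d.

t ≈ 12.1 d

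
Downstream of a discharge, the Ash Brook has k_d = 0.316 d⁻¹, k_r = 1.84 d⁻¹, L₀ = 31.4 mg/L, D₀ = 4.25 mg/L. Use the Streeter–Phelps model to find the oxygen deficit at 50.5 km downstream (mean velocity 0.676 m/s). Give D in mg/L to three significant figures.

Travel time t = x/v = 50.5 km / (0.676 m/s) = 50500 m / 0.676 m/s = 74700 s = 0.8646 d.
k_d L₀/(k_r−k_d) = 0.316×31.4/(1.84−0.316) = 9.922/1.524 = 6.511 mg/L.
e^(−k_d t) = e^(−0.316×0.8646) = 0.7609; e^(−k_r t) = e^(−1.84×0.8646) = 0.2037.
D = 6.511 × (0.7609 − 0.2037) + 4.25 × 0.2037 = 3.628 + 0.8659 = 4.494 mg/L.

D ≈ 4.49 mg/L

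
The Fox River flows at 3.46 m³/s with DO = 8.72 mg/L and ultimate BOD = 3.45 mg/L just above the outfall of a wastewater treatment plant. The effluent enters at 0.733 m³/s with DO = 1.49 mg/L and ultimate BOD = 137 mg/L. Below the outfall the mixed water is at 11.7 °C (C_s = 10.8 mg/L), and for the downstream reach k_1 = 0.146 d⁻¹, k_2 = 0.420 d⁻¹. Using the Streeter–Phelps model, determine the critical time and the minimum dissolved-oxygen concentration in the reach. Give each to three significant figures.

t_c ≈ 2.88 d; minimum DO ≈ 4.68 mg/L

Mixed DO = (3.46×8.72 + 0.733×1.49)/(3.46+0.733) = 31.26/4.193 = 7.456 mg/L.
Mixed L₀ = (3.46×3.45 + 0.733×137)/(4.193) = 112.4/4.193 = 26.80 mg/L.
Initial deficit D₀ = C_s − DO₀ = 10.8 − 7.456 = 3.344 mg/L.
t_c = (1/0.2740) ln[(0.420/0.146)(1 − 3.344×0.2740/(0.146×26.80))] = 3.650 × ln(2.203) = 2.883 d.
D_c = (0.146/0.420) × 26.80 × e^(−0.146×2.883) = 0.3476 × 26.80 × 0.6565 = 6.115 mg/L.
Minimum DO = 10.8 − 6.115 = 4.685 mg/L.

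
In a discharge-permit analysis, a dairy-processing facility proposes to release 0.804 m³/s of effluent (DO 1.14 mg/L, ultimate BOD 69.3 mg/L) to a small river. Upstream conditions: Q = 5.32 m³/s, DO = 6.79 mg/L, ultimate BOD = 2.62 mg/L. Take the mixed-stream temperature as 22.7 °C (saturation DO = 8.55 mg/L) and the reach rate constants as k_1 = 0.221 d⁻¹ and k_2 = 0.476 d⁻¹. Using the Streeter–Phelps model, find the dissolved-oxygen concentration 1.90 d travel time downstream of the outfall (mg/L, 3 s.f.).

DO ≈ 5.05 mg/L

Mixed DO = (5.32×6.79 + 0.804×1.14)/(5.32+0.804) = 37.04/6.124 = 6.048 mg/L.
Mixed L₀ = (5.32×2.62 + 0.804×69.3)/(6.124) = 69.66/6.124 = 11.37 mg/L.
Initial deficit D₀ = C_s − DO₀ = 8.55 − 6.048 = 2.502 mg/L.
D(1.90) = [0.221×11.37/(0.476−0.221)](e^(−0.221×1.90) − e^(−0.476×1.90)) + 2.502 e^(−0.476×1.90)
= 9.858 × (0.6571 − 0.4048) + 2.502 × 0.4048 = 3.500 mg/L.
DO = 8.55 − 3.500 = 5.050 mg/L.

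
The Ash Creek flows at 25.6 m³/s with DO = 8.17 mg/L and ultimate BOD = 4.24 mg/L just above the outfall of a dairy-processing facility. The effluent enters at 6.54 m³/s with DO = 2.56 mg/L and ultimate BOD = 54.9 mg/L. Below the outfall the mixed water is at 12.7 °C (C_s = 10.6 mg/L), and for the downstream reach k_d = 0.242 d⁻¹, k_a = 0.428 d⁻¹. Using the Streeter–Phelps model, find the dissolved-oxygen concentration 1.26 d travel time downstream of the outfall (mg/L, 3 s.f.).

Mixed DO = (25.6×8.17 + 6.54×2.56)/(25.6+6.54) = 225.9/32.14 = 7.028 mg/L.
Mixed L₀ = (25.6×4.24 + 6.54×54.9)/(32.14) = 467.6/32.14 = 14.55 mg/L.
Initial deficit D₀ = C_s − DO₀ = 10.6 − 7.028 = 3.572 mg/L.
D(1.26) = [0.242×14.55/(0.428−0.242)](e^(−0.242×1.26) − e^(−0.428×1.26)) + 3.572 e^(−0.428×1.26)
= 18.93 × (0.7372 − 0.5832) + 3.572 × 0.5832 = 4.998 mg/L.
DO = 10.6 − 4.998 = 5.602 mg/L.

DO ≈ 5.60 mg/L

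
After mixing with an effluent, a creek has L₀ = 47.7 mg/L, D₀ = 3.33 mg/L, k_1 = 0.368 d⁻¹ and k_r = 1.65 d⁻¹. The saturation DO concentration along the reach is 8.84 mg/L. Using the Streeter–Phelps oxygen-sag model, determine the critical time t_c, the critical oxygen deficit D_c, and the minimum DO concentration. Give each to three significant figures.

With k_r/k_1 = 4.484 and 1 − D₀(k_r−k_1)/(k_1 L₀) = 0.7568,
t_c = ln(4.484 × 0.7568) / (1.65 − 0.368) = ln(3.393) / 1.282 = 1.222/1.282 = 0.9530 d.
L(t_c) = L₀ e^(−k_1 t_c) = 47.7 × 0.7042 = 33.59 mg/L, and at the critical point k_r D_c = k_1 L, so D_c = (0.368/1.65) × 33.59 = 7.491 mg/L.
Minimum DO = C_s − D_c = 8.84 − 7.491 = 1.349 mg/L.

t_c ≈ 0.953 d; D_c ≈ 7.49 mg/L; min DO ≈ 1.35 mg/L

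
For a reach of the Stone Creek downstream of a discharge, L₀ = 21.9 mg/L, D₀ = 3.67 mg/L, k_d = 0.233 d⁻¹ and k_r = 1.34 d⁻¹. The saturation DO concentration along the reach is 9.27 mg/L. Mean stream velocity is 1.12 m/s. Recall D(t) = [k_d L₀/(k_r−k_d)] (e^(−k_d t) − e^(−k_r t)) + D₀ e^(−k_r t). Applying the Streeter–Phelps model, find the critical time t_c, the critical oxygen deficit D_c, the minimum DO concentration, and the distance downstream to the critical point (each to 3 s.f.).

At the critical point dD/dt = 0, so k_d L₀ e^(−k_d t) = k_r D. Substituting D(t) from the Streeter–Phelps equation and solving for t gives
t_c = ln[(k_r/k_d)(1 − D₀(k_r−k_d)/(k_d L₀))] / (k_r−k_d).
Here k_r−k_d = 1.107 d⁻¹ and 1 − D₀(k_r−k_d)/(k_d L₀) = 1 − 3.67×1.107/(0.233×21.9) = 0.2038, so
t_c = ln(5.751 × 0.2038) / 1.107 = 0.1588 / 1.107 = 0.1435 d.
D_c = (k_d/k_r) L₀ e^(−k_d t_c) = (0.233/1.34) × 21.9 × e^(−0.233×0.1435) = 0.1739 × 21.9 × 0.9671 = 3.683 mg/L.
Minimum DO = C_s − D_c = 9.27 − 3.683 = 5.587 mg/L.
x_c = v t_c = 1.12 m/s × 0.1435 d × 86400 s/d = 13890 m ≈ 13.9 km.

t_c ≈ 0.143 d; D_c ≈ 3.68 mg/L; min DO ≈ 5.59 mg/L; x_c ≈ 13.9 km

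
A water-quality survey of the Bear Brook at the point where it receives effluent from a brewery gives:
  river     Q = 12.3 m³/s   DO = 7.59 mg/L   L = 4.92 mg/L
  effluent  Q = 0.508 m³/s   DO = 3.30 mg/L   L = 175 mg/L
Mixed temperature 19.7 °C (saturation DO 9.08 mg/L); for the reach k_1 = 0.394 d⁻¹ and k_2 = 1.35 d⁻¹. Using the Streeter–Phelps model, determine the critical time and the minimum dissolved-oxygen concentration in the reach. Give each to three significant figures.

t_c ≈ 0.845 d; minimum DO ≈ 6.64 mg/L

Mixed DO = (12.3×7.59 + 0.508×3.30)/(12.3+0.508) = 95.03/12.81 = 7.420 mg/L.
Mixed L₀ = (12.3×4.92 + 0.508×175)/(12.81) = 149.4/12.81 = 11.67 mg/L.
Initial deficit D₀ = C_s − DO₀ = 9.08 − 7.420 = 1.660 mg/L.
t_c = (1/0.9560) ln[(1.35/0.394)(1 − 1.660×0.9560/(0.394×11.67))] = 1.046 × ln(2.243) = 0.8451 d.
D_c = (0.394/1.35) × 11.67 × e^(−0.394×0.8451) = 0.2919 × 11.67 × 0.7168 = 2.440 mg/L.
Minimum DO = 9.08 − 2.440 = 6.640 mg/L.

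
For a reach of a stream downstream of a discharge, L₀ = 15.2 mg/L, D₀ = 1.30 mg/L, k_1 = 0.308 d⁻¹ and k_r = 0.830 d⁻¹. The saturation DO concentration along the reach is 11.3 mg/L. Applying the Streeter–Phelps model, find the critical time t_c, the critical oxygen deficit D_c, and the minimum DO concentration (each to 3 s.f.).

t_c ≈ 1.60 d; D_c ≈ 3.45 mg/L; min DO ≈ 7.85 mg/L

At the critical point dD/dt = 0, so k_1 L₀ e^(−k_1 t) = k_r D. Substituting D(t) from the Streeter–Phelps equation and solving for t gives
t_c = ln[(k_r/k_1)(1 − D₀(k_r−k_1)/(k_1 L₀))] / (k_r−k_1).
Here k_r−k_1 = 0.5220 d⁻¹ and 1 − D₀(k_r−k_1)/(k_1 L₀) = 1 − 1.30×0.5220/(0.308×15.2) = 0.8550, so
t_c = ln(2.695 × 0.8550) / 0.5220 = 0.8347 / 0.5220 = 1.599 d.
L(t_c) = L₀ e^(−k_1 t_c) = 15.2 × 0.6111 = 9.288 mg/L, and at the critical point k_r D_c = k_1 L, so D_c = (0.308/0.830) × 9.288 = 3.447 mg/L.
Minimum DO = C_s − D_c = 11.3 − 3.447 = 7.853 mg/L.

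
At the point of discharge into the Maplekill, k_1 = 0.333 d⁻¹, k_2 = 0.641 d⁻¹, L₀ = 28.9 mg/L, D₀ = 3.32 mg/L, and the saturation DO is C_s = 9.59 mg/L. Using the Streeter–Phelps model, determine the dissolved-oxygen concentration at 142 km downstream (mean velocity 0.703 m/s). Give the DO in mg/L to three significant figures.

DO ≈ 1.49 mg/L

Travel time t = x/v = 142 km / (0.703 m/s) = 142000 m / 0.703 m/s = 202000 s = 2.338 d.
k_1 L₀/(k_2−k_1) = 0.333×28.9/(0.641−0.333) = 9.624/0.3080 = 31.25 mg/L.
e^(−k_1 t) = e^(−0.333×2.338) = 0.4591; e^(−k_2 t) = e^(−0.641×2.338) = 0.2234.
D = 31.25 × (0.4591 − 0.2234) + 3.32 × 0.2234 = 7.363 + 0.7419 = 8.105 mg/L.
DO = C_s − D = 9.59 − 8.105 = 1.485 mg/L.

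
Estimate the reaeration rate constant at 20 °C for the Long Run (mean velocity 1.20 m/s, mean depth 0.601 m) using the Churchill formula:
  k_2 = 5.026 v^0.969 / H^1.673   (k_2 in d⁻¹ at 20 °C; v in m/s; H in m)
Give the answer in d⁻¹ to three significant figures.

k_2 = 5.026 × 1.20^0.969 / 0.601^1.673 = 5.026 × 1.193 / 0.4266 = 14.06 d⁻¹.

k_2 ≈ 14.1 d⁻¹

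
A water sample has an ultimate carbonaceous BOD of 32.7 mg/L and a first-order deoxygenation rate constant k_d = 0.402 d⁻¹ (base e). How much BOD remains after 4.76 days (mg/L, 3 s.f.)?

L_t = L₀ e^(−k_d t) = 32.7 × e^(−0.402×4.76) = 32.7 × 0.1476 = 4.825 mg/L.

L ≈ 4.83 mg/L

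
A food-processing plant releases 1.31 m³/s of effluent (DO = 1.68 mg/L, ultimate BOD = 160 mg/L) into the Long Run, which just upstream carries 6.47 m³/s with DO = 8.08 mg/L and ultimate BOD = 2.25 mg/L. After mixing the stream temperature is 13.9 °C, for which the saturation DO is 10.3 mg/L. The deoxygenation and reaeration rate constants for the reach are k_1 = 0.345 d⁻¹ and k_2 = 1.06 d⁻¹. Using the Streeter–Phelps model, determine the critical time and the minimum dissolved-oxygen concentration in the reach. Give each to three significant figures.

t_c ≈ 1.19 d; minimum DO ≈ 4.08 mg/L

Mixed DO = (6.47×8.08 + 1.31×1.68)/(6.47+1.31) = 54.48/7.780 = 7.002 mg/L.
Mixed L₀ = (6.47×2.25 + 1.31×160)/(7.780) = 224.2/7.780 = 28.81 mg/L.
Initial deficit D₀ = C_s − DO₀ = 10.3 − 7.002 = 3.298 mg/L.
t_c = (1/0.7150) ln[(1.06/0.345)(1 − 3.298×0.7150/(0.345×28.81))] = 1.399 × ln(2.344) = 1.191 d.
D_c = (0.345/1.06) × 28.81 × e^(−0.345×1.191) = 0.3255 × 28.81 × 0.6630 = 6.217 mg/L.
Minimum DO = 10.3 − 6.217 = 4.083 mg/L.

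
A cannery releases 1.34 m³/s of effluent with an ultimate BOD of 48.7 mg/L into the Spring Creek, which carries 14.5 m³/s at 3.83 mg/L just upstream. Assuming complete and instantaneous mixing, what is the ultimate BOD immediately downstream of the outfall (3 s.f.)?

Flow-weighted mixing: C = (Q_r C_r + Q_w C_w)/(Q_r + Q_w)
= (14.5×3.83 + 1.34×48.7)/(14.5 + 1.34) = 120.8/15.84 = 7.626 mg/L.

7.63 mg/L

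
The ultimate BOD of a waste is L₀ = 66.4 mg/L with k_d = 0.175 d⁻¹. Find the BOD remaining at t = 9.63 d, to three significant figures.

L ≈ 12.3 mg/L

L_t = L₀ e^(−k_d t) = 66.4 × e^(−0.175×9.63) = 66.4 × 0.1854 = 12.31 mg/L.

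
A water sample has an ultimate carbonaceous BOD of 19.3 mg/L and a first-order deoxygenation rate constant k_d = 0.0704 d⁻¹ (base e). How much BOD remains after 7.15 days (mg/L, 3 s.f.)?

L ≈ 11.7 mg/L

L_t = L₀ e^(−k_d t) = 19.3 × e^(−0.0704×7.15) = 19.3 × 0.6045 = 11.67 mg/L.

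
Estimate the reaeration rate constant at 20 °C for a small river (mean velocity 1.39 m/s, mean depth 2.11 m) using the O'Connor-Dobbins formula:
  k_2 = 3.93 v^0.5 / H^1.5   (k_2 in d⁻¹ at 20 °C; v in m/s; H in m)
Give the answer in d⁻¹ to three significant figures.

k_2 ≈ 1.51 d⁻¹

k_2 = 3.93 × 1.39^0.5 / 2.11^1.5 = 3.93 × 1.179 / 3.065 = 1.512 d⁻¹.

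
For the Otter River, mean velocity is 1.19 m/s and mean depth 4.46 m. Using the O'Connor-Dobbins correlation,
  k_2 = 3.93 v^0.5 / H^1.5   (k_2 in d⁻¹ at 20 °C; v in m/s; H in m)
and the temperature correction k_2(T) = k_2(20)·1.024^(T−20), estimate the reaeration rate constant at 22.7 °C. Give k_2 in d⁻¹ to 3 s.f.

k_2 ≈ 0.485 d⁻¹

k_2(20) = 3.93 × 1.19^0.5 / 4.46^1.5 = 3.93 × 1.091 / 9.419 = 0.4552 d⁻¹.
k_2(22.7) = 0.4552 × 1.024^(22.7−20) = 0.4552 × 1.066 = 0.4853 d⁻¹.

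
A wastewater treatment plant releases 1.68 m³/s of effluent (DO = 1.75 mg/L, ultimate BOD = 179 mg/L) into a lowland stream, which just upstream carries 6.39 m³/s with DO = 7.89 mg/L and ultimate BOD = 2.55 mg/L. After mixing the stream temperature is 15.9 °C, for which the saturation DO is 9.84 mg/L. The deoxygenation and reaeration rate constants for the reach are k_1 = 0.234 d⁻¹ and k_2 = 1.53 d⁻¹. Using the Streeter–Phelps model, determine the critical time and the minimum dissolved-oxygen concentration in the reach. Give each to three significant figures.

Mixed DO = (6.39×7.89 + 1.68×1.75)/(6.39+1.68) = 53.36/8.070 = 6.612 mg/L.
Mixed L₀ = (6.39×2.55 + 1.68×179)/(8.070) = 317.0/8.070 = 39.28 mg/L.
Initial deficit D₀ = C_s − DO₀ = 9.84 − 6.612 = 3.228 mg/L.
t_c = (1/1.296) ln[(1.53/0.234)(1 − 3.228×1.296/(0.234×39.28))] = 0.7716 × ln(3.563) = 0.9803 d.
D_c = (0.234/1.53) × 39.28 × e^(−0.234×0.9803) = 0.1529 × 39.28 × 0.7950 = 4.776 mg/L.
Minimum DO = 9.84 − 4.776 = 5.064 mg/L.

t_c ≈ 0.980 d; minimum DO ≈ 5.06 mg/L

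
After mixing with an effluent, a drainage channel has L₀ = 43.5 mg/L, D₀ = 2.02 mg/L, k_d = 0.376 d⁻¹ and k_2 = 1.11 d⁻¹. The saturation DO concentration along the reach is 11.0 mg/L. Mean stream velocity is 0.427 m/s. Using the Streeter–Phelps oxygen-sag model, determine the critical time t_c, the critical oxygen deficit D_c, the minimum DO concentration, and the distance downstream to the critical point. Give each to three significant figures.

t_c ≈ 1.35 d; D_c ≈ 8.89 mg/L; min DO ≈ 2.11 mg/L; x_c ≈ 49.6 km

t_c = [1/(k_2−k_d)] ln[(k_2/k_d)(1 − D₀(k_2−k_d)/(k_d L₀))]
= [1/(1.11−0.376)] ln[(1.11/0.376)(1 − 2.02×0.7340/(0.376×43.5))]
= (1/0.7340) ln[2.952 × 0.9093] = 1.362 × ln(2.685) = 1.362 × 0.9875 = 1.345 d.
L(t_c) = L₀ e^(−k_d t_c) = 43.5 × 0.6030 = 26.23 mg/L, and at the critical point k_2 D_c = k_d L, so D_c = (0.376/1.11) × 26.23 = 8.885 mg/L.
Minimum DO = C_s − D_c = 11.0 − 8.885 = 2.115 mg/L.
x_c = v t_c = 0.427 m/s × 1.345 d × 86400 s/d = 49630 m ≈ 49.6 km.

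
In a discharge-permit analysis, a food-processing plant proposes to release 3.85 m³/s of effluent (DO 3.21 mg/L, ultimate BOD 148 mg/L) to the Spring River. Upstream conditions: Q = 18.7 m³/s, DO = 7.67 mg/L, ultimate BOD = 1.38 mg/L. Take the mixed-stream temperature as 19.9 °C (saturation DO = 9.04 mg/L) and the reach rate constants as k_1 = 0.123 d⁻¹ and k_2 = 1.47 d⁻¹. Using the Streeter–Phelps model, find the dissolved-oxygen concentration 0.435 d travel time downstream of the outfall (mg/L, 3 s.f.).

DO ≈ 6.90 mg/L

Mixed DO = (18.7×7.67 + 3.85×3.21)/(18.7+3.85) = 155.8/22.55 = 6.909 mg/L.
Mixed L₀ = (18.7×1.38 + 3.85×148)/(22.55) = 595.6/22.55 = 26.41 mg/L.
Initial deficit D₀ = C_s − DO₀ = 9.04 − 6.909 = 2.131 mg/L.
D(0.435) = [0.123×26.41/(1.47−0.123)](e^(−0.123×0.435) − e^(−1.47×0.435)) + 2.131 e^(−1.47×0.435)
= 2.412 × (0.9479 − 0.5276) + 2.131 × 0.5276 = 2.138 mg/L.
DO = 9.04 − 2.138 = 6.902 mg/L.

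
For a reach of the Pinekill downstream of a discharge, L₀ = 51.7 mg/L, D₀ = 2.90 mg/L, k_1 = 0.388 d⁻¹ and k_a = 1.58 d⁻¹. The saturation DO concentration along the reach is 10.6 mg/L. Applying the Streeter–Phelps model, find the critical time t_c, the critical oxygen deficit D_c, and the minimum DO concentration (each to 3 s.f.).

At the critical point dD/dt = 0, so k_1 L₀ e^(−k_1 t) = k_a D. Substituting D(t) from the Streeter–Phelps equation and solving for t gives
t_c = ln[(k_a/k_1)(1 − D₀(k_a−k_1)/(k_1 L₀))] / (k_a−k_1).
Here k_a−k_1 = 1.192 d⁻¹ and 1 − D₀(k_a−k_1)/(k_1 L₀) = 1 − 2.90×1.192/(0.388×51.7) = 0.8277, so
t_c = ln(4.072 × 0.8277) / 1.192 = 1.215 / 1.192 = 1.019 d.
D_c = (k_1/k_a) L₀ e^(−k_1 t_c) = (0.388/1.58) × 51.7 × e^(−0.388×1.019) = 0.2456 × 51.7 × 0.6733 = 8.549 mg/L.
Minimum DO = C_s − D_c = 10.6 − 8.549 = 2.051 mg/L.

t_c ≈ 1.02 d; D_c ≈ 8.55 mg/L; min DO ≈ 2.05 mg/L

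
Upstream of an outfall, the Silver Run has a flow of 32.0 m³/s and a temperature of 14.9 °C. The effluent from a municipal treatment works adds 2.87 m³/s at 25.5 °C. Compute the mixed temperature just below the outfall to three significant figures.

15.8 °C

Flow-weighted mixing: C = (Q_r C_r + Q_w C_w)/(Q_r + Q_w)
= (32.0×14.9 + 2.87×25.5)/(32.0 + 2.87) = 550.0/34.87 = 15.77 °C.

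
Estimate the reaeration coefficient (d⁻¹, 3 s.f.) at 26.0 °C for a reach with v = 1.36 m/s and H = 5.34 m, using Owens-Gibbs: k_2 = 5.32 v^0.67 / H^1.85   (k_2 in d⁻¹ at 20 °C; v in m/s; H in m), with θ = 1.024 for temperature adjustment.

k_2(20) = 5.32 × 1.36^0.67 / 5.34^1.85 = 5.32 × 1.229 / 22.18 = 0.2947 d⁻¹.
k_2(26.0) = 0.2947 × 1.024^(26.0−20) = 0.2947 × 1.153 = 0.3398 d⁻¹.

k_2 ≈ 0.340 d⁻¹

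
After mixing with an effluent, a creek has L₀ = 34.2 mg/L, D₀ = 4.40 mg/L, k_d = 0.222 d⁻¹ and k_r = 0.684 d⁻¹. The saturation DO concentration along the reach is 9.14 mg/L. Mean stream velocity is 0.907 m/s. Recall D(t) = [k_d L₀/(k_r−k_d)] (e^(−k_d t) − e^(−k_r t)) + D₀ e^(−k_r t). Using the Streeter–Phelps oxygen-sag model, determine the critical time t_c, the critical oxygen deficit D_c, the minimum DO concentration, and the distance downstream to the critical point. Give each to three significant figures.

t_c ≈ 1.76 d; D_c ≈ 7.51 mg/L; min DO ≈ 1.63 mg/L; x_c ≈ 138 km

t_c = [1/(k_r−k_d)] ln[(k_r/k_d)(1 − D₀(k_r−k_d)/(k_d L₀))]
= [1/(0.684−0.222)] ln[(0.684/0.222)(1 − 4.40×0.4620/(0.222×34.2))]
= (1/0.4620) ln[3.081 × 0.7323] = 2.165 × ln(2.256) = 2.165 × 0.8137 = 1.761 d.
L(t_c) = L₀ e^(−k_d t_c) = 34.2 × 0.6764 = 23.13 mg/L, and at the critical point k_r D_c = k_d L, so D_c = (0.222/0.684) × 23.13 = 7.508 mg/L.
Minimum DO = C_s − D_c = 9.14 − 7.508 = 1.632 mg/L.
x_c = v t_c = 0.907 m/s × 1.761 d × 86400 s/d = 138000 m ≈ 138 km.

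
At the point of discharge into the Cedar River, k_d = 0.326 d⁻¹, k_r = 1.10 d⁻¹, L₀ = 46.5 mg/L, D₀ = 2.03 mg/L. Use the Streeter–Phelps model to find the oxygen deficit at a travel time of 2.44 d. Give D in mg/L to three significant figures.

k_d L₀/(k_r−k_d) = 0.326×46.5/(1.10−0.326) = 15.16/0.7740 = 19.59 mg/L.
e^(−k_d t) = e^(−0.326×2.440) = 0.4514; e^(−k_r t) = e^(−1.10×2.440) = 0.06829.
D = 19.59 × (0.4514 − 0.06829) + 2.03 × 0.06829 = 7.503 + 0.1386 = 7.642 mg/L.

D ≈ 7.64 mg/L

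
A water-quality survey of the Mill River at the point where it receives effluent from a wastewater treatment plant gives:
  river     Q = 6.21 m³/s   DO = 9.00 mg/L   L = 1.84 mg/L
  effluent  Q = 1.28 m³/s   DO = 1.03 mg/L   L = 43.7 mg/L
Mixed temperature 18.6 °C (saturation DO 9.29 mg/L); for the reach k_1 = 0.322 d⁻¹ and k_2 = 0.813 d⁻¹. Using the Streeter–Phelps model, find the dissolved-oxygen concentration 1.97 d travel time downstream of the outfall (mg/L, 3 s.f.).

Mixed DO = (6.21×9.00 + 1.28×1.03)/(6.21+1.28) = 57.21/7.490 = 7.638 mg/L.
Mixed L₀ = (6.21×1.84 + 1.28×43.7)/(7.490) = 67.36/7.490 = 8.994 mg/L.
Initial deficit D₀ = C_s − DO₀ = 9.29 − 7.638 = 1.652 mg/L.
D(1.97) = [0.322×8.994/(0.813−0.322)](e^(−0.322×1.97) − e^(−0.813×1.97)) + 1.652 e^(−0.813×1.97)
= 5.898 × (0.5303 − 0.2016) + 1.652 × 0.2016 = 2.272 mg/L.
DO = 9.29 − 2.272 = 7.018 mg/L.

DO ≈ 7.02 mg/L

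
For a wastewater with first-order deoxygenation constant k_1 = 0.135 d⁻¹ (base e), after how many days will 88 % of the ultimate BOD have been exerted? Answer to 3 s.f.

y/L₀ = 1 − e^(−k_1 t) = 0.88 ⇒ e^(−k_1 t) = 0.120
t = −ln(0.120) / 0.135 = 2.120 / 0.135 = 15.71 d.

t ≈ 15.7 d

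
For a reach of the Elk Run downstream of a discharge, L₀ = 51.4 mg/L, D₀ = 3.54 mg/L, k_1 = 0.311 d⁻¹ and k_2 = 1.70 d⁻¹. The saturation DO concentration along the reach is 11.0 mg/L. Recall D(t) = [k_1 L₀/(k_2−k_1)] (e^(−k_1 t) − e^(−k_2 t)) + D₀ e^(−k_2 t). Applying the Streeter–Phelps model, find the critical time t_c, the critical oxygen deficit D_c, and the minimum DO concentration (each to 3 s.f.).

t_c ≈ 0.958 d; D_c ≈ 6.98 mg/L; min DO ≈ 4.02 mg/L

With k_2/k_1 = 5.466 and 1 − D₀(k_2−k_1)/(k_1 L₀) = 0.6924,
t_c = ln(5.466 × 0.6924) / (1.70 − 0.311) = ln(3.785) / 1.389 = 1.331/1.389 = 0.9582 d.
D_c = (k_1/k_2) L₀ e^(−k_1 t_c) = (0.311/1.70) × 51.4 × e^(−0.311×0.9582) = 0.1829 × 51.4 × 0.7423 = 6.980 mg/L.
Minimum DO = C_s − D_c = 11.0 − 6.980 = 4.020 mg/L.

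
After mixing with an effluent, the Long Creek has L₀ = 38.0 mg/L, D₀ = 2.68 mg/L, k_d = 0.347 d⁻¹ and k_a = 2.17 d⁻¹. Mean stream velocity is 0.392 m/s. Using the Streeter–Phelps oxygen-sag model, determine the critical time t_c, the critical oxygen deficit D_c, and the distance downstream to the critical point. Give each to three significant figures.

t_c ≈ 0.752 d; D_c ≈ 4.68 mg/L; x_c ≈ 25.5 km

At the critical point dD/dt = 0, so k_d L₀ e^(−k_d t) = k_a D. Substituting D(t) from the Streeter–Phelps equation and solving for t gives
t_c = ln[(k_a/k_d)(1 − D₀(k_a−k_d)/(k_d L₀))] / (k_a−k_d).
Here k_a−k_d = 1.823 d⁻¹ and 1 − D₀(k_a−k_d)/(k_d L₀) = 1 − 2.68×1.823/(0.347×38.0) = 0.6295, so
t_c = ln(6.254 × 0.6295) / 1.823 = 1.370 / 1.823 = 0.7517 d.
D_c = (k_d/k_a) L₀ e^(−k_d t_c) = (0.347/2.17) × 38.0 × e^(−0.347×0.7517) = 0.1599 × 38.0 × 0.7704 = 4.681 mg/L.
x_c = v t_c = 0.392 m/s × 0.7517 d × 86400 s/d = 25460 m ≈ 25.5 km.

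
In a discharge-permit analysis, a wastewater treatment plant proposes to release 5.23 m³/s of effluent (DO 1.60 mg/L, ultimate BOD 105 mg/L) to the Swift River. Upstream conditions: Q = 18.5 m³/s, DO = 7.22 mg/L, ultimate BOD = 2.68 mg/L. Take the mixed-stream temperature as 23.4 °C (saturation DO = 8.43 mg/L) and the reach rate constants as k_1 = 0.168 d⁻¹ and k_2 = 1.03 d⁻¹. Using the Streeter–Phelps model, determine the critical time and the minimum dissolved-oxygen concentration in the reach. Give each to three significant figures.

Mixed DO = (18.5×7.22 + 5.23×1.60)/(18.5+5.23) = 141.9/23.73 = 5.981 mg/L.
Mixed L₀ = (18.5×2.68 + 5.23×105)/(23.73) = 598.7/23.73 = 25.23 mg/L.
Initial deficit D₀ = C_s − DO₀ = 8.43 − 5.981 = 2.449 mg/L.
t_c = (1/0.8620) ln[(1.03/0.168)(1 − 2.449×0.8620/(0.168×25.23))] = 1.160 × ln(3.078) = 1.304 d.
D_c = (0.168/1.03) × 25.23 × e^(−0.168×1.304) = 0.1631 × 25.23 × 0.8032 = 3.306 mg/L.
Minimum DO = 8.43 − 3.306 = 5.124 mg/L.

t_c ≈ 1.30 d; minimum DO ≈ 5.12 mg/L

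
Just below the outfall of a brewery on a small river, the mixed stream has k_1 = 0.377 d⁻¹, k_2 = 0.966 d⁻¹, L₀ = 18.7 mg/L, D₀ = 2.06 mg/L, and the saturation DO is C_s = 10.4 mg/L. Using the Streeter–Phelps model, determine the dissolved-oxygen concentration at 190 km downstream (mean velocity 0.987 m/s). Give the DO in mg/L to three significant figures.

Travel time t = x/v = 190 km / (0.987 m/s) = 190000 m / 0.987 m/s = 192500 s = 2.228 d.
k_1 L₀/(k_2−k_1) = 0.377×18.7/(0.966−0.377) = 7.050/0.5890 = 11.97 mg/L.
e^(−k_1 t) = e^(−0.377×2.228) = 0.4317; e^(−k_2 t) = e^(−0.966×2.228) = 0.1162.
D = 11.97 × (0.4317 − 0.1162) + 2.06 × 0.1162 = 3.776 + 0.2394 = 4.016 mg/L.
DO = C_s − D = 10.4 − 4.016 = 6.384 mg/L.

DO ≈ 6.38 mg/L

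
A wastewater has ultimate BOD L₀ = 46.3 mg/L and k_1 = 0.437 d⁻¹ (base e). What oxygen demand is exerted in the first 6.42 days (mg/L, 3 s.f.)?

y_t = L₀(1 − e^(−k_1 t)) = 46.3 × (1 − e^(−0.437×6.42))
= 46.3 × (1 − 0.06047) = 46.3 × 0.9395 = 43.50 mg/L.

y ≈ 43.5 mg/L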